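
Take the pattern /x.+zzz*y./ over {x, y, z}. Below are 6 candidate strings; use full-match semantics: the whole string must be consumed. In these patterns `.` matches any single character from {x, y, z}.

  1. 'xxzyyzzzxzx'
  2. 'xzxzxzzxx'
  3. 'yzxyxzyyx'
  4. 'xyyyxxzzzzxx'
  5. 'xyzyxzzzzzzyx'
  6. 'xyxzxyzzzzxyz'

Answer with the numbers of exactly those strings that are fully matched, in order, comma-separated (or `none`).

5

1 → no match
2 → no match
3 → no match — must start with 'x'
4 → no match
5 → match
6 → no match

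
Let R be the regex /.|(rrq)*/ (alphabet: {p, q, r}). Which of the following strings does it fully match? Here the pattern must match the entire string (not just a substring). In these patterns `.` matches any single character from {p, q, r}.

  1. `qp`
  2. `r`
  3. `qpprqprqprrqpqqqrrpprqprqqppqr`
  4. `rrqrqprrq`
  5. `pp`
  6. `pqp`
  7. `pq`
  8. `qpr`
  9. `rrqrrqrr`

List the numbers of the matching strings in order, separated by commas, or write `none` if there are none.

2

1 → no match
2 → match
3 → no match
4 → no match
5 → no match
6 → no match
7 → no match
8 → no match
9 → no match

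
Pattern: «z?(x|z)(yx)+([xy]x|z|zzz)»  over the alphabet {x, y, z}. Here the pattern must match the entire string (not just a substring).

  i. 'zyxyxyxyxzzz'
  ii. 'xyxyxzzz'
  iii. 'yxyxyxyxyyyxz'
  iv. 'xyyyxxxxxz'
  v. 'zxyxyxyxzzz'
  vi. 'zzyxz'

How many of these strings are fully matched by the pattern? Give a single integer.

i. 'zyxyxyxyxzzz' → match
ii. 'xyxyxzzz' → match
iii → no match
iv. 'xyyyxxxxxz' → no match
v. 'zxyxyxyxzzz' → match
vi. 'zzyxz' → match
Total matched: 4

4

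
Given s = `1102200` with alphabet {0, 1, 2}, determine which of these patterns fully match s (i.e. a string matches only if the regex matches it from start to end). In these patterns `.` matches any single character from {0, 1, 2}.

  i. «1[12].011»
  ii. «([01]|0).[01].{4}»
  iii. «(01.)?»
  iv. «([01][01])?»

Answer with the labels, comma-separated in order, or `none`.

i → no match — must end with `011`
ii → match
iii → no match
iv → no match

ii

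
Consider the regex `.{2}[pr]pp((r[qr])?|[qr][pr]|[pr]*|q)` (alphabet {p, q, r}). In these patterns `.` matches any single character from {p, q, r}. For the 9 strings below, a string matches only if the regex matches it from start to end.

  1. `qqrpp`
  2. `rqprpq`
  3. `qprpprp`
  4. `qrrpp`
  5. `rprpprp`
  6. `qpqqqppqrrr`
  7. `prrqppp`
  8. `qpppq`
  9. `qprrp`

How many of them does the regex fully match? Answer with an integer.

4

1. `qqrpp` → match
2. `rqprpq` → no match
3. `qprpprp` → match
4. `qrrpp` → match
5. `rprpprp` → match
6. `qpqqqppqrrr` → no match
7. `prrqppp` → no match
8. `qpppq` → no match
9. `qprrp` → no match
Total matched: 4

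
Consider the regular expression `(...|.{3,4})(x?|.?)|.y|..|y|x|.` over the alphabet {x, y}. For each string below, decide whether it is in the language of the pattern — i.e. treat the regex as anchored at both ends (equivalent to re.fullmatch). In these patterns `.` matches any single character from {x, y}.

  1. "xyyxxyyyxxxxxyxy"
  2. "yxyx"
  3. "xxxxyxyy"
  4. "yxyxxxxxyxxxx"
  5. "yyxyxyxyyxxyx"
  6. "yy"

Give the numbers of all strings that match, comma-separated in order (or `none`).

2, 6

1 → no match
2 → match
3 → no match
4 → no match
5 → no match
6 → match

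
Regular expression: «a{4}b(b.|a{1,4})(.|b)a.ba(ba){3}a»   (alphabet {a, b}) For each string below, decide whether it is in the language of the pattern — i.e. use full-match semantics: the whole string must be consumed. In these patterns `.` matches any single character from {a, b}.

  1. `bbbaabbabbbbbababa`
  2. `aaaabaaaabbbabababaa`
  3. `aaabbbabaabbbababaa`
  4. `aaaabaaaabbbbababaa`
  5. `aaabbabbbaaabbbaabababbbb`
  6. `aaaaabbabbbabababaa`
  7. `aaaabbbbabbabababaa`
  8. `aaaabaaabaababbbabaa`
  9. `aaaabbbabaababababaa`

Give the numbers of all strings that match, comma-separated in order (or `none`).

7

1 → no match — must start with `a`
2 → no match
3 → no match
4 → no match
5 → no match — must end with `baa`
6 → no match
7 → match
8 → no match
9 → no match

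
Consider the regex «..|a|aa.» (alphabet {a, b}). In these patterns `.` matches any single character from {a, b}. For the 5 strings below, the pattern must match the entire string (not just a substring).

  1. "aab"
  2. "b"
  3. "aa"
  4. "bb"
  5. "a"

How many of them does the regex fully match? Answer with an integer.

4

1 → match
2 → no match
3 → match
4 → match
5 → match
Total matched: 4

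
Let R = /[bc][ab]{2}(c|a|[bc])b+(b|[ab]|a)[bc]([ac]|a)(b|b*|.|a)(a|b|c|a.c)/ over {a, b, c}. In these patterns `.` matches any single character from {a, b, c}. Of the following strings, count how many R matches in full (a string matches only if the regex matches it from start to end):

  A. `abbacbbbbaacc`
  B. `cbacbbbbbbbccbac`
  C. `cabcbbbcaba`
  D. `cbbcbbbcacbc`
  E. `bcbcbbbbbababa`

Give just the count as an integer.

1

A → no match
B → no match
C → match
D → no match
E → no match
Total matched: 1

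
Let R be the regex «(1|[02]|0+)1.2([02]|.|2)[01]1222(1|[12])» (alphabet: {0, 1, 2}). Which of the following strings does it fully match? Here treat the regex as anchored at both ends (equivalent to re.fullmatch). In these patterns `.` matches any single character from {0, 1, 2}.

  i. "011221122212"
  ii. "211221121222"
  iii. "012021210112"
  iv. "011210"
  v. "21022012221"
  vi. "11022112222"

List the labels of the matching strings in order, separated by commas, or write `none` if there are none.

i → no match
ii → no match
iii → no match
iv → no match
v → match
vi → match

v, vi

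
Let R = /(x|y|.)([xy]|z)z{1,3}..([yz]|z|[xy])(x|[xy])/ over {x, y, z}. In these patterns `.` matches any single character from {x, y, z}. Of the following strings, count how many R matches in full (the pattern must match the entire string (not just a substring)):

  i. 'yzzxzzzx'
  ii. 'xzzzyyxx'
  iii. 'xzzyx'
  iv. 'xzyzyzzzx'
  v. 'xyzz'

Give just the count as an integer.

1

i → no match
ii → match
iii → no match
iv → no match
v → no match
Total matched: 1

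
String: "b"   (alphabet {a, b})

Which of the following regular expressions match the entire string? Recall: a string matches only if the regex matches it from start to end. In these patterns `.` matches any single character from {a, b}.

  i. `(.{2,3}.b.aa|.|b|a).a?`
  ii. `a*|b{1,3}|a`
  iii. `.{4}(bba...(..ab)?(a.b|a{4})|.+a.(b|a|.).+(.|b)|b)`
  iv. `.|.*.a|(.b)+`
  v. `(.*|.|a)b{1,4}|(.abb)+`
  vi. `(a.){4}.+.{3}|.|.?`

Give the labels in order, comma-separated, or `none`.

ii, iv, v, vi

i → no match
ii → match
iii → no match
iv → match
v → match
vi → match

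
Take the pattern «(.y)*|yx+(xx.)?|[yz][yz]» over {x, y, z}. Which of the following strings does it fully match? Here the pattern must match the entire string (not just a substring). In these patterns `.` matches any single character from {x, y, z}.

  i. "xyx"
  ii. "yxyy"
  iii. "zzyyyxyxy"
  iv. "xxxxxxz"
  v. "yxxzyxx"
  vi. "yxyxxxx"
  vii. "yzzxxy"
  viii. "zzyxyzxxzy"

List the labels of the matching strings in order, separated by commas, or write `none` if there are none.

i → no match
ii → no match
iii → no match
iv → no match
v → no match
vi → no match
vii → no match
viii → no match

none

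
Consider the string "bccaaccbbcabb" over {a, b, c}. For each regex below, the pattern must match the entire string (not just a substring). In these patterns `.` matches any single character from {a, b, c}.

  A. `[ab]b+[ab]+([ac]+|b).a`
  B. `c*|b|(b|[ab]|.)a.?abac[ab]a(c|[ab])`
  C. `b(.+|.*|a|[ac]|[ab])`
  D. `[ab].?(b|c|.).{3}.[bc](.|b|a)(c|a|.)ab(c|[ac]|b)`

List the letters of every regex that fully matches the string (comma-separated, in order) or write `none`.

C, D

A → no match — must end with "a"
B → no match
C → match
D → match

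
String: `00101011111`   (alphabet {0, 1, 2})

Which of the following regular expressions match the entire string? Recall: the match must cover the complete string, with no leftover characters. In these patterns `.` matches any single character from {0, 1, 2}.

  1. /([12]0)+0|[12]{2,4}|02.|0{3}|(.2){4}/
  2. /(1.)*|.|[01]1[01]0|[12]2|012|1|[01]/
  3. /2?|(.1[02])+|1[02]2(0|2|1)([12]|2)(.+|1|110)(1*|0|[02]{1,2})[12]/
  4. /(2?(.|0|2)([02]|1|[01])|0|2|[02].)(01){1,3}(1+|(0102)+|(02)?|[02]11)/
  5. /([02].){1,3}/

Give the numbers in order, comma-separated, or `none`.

4

1 → no match
2 → no match
3 → no match
4 → match
5 → no match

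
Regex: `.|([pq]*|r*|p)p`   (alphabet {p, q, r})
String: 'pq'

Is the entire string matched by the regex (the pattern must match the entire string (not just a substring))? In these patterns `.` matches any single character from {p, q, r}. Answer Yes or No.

No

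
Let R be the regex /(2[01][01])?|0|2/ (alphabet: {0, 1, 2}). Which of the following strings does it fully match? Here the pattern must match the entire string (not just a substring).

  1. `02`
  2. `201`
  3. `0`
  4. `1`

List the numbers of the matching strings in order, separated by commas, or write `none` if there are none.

2, 3

1 → no match
2 → match
3 → match
4 → no match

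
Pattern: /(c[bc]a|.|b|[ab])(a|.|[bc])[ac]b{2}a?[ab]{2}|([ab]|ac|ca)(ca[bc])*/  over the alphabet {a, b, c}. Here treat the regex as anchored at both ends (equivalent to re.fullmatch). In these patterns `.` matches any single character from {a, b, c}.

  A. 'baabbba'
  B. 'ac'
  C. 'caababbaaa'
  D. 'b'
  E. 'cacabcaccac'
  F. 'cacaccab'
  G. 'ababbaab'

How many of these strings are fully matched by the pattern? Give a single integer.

6

A → match
B → match
C → no match
D → match
E → match
F → match
G → match
Total matched: 6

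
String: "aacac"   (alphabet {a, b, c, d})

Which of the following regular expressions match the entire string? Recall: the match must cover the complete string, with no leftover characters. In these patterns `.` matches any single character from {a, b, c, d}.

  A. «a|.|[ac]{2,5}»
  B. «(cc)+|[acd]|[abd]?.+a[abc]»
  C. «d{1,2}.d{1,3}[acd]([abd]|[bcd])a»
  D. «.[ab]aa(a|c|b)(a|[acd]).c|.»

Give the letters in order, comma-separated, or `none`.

A, B

A → match
B → match
C → no match — must start with "d"
D → no match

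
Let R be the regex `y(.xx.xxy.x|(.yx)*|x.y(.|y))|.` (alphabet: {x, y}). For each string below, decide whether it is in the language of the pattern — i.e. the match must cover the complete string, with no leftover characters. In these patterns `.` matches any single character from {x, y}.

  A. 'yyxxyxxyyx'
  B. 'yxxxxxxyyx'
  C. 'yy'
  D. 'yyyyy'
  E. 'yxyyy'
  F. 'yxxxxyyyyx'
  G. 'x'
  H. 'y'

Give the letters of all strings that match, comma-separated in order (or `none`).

A → match
B → match
C → no match
D → no match
E → match
F → no match
G → match
H → match

A, B, E, G, H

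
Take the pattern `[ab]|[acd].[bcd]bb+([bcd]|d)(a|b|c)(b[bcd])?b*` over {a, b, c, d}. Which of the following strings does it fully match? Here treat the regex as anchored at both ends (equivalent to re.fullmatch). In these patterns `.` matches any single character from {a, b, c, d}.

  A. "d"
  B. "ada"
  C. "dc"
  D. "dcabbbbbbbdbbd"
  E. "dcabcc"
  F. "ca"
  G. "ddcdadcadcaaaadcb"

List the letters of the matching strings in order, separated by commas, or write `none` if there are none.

A → no match
B → no match
C → no match
D → no match
E → no match
F → no match
G → no match

none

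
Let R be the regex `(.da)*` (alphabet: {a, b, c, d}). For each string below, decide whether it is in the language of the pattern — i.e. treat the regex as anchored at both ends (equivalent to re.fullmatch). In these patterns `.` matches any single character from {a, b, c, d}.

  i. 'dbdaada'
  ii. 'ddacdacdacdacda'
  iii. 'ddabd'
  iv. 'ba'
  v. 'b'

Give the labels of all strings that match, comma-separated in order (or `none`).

ii

i → no match
ii → match
iii → no match
iv → no match
v → no match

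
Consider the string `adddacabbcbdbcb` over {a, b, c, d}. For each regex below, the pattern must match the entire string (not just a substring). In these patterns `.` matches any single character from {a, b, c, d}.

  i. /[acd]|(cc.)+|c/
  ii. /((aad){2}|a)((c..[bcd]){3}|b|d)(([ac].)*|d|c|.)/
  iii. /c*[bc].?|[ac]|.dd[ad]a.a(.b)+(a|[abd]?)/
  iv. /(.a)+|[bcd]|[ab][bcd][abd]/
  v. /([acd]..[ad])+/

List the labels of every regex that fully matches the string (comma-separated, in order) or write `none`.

iii

i → no match
ii → no match
iii → match
iv → no match
v → no match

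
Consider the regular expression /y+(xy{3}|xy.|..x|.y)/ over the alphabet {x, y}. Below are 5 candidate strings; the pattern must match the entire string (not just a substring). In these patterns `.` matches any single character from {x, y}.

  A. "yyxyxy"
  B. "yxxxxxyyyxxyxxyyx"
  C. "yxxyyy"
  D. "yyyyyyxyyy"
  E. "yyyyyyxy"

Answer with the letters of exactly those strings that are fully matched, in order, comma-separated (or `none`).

D, E

A → no match
B → no match
C → no match
D → match
E → match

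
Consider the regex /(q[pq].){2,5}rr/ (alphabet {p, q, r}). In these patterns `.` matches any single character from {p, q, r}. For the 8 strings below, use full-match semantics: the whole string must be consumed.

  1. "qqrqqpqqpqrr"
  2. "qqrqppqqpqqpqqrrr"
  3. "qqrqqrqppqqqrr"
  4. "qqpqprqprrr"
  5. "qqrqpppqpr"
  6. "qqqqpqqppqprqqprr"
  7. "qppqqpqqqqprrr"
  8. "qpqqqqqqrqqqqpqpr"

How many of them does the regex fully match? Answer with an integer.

1 → no match
2 → match
3 → match
4 → match
5 → no match — must end with "rr"
6 → match
7 → match
8 → no match — must end with "rr"
Total matched: 5

5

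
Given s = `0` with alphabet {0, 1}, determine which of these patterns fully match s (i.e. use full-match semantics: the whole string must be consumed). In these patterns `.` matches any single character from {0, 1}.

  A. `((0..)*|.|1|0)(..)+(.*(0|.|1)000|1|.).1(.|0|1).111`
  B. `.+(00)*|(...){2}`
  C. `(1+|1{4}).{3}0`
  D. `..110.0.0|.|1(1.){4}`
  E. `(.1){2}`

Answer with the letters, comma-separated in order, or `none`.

B, D

A → no match — must end with `111`
B → match
C → no match — must start with `1`
D → match
E → no match — must end with `1`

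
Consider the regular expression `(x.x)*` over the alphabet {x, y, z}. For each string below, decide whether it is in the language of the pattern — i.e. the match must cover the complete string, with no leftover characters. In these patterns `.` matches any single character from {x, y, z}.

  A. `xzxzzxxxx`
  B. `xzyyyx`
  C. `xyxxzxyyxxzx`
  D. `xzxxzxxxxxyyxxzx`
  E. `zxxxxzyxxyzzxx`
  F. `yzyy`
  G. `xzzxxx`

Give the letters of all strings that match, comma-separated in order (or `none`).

none

A → no match
B → no match
C → no match
D → no match
E → no match
F → no match
G → no match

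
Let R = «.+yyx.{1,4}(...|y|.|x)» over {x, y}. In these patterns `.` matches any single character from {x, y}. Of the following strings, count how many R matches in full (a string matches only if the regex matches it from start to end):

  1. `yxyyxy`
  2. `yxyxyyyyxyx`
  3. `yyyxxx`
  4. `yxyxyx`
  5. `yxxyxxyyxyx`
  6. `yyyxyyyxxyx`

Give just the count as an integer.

4

1 → no match
2 → match
3 → match
4 → no match
5 → match
6 → match
Total matched: 4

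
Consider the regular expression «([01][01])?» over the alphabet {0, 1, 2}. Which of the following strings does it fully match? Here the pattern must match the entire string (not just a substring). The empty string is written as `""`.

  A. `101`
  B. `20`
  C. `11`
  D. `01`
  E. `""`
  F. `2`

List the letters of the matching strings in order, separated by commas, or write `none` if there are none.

A → no match
B → no match
C → match
D → match
E → match
F → no match

C, D, E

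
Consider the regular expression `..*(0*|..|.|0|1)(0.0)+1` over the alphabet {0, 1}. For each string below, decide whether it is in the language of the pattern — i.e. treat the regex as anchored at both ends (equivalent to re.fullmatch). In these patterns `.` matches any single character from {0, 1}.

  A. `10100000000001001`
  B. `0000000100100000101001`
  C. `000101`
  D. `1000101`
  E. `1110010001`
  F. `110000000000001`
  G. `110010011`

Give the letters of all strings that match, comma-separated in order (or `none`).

A → no match
B → no match
C → match
D → match
E → match
F → match
G → no match — must end with `01`

C, D, E, F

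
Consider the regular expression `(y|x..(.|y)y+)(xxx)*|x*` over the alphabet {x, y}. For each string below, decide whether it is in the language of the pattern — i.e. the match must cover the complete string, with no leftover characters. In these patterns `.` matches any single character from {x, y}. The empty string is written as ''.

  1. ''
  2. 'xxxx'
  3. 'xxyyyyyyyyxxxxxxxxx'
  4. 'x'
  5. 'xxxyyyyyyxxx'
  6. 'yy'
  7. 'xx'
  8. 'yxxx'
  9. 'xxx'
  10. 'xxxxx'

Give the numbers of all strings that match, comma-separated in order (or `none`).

1, 2, 3, 4, 5, 7, 8, 9, 10

1 → match
2 → match
3 → match
4 → match
5 → match
6 → no match
7 → match
8 → match
9 → match
10 → match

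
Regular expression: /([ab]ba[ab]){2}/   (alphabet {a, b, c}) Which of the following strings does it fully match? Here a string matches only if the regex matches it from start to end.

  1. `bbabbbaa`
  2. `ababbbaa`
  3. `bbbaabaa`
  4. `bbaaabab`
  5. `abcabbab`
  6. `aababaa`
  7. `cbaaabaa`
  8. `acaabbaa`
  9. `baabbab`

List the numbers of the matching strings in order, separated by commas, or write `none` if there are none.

1, 2, 4

1 → match
2 → match
3 → no match
4 → match
5 → no match
6 → no match
7 → no match
8 → no match
9 → no match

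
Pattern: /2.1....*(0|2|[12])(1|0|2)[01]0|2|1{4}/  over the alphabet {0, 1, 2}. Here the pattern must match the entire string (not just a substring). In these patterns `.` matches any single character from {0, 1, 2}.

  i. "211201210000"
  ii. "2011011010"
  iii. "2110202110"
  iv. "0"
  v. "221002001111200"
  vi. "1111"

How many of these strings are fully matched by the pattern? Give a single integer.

5

i → match
ii → match
iii → match
iv → no match
v → match
vi → match
Total matched: 5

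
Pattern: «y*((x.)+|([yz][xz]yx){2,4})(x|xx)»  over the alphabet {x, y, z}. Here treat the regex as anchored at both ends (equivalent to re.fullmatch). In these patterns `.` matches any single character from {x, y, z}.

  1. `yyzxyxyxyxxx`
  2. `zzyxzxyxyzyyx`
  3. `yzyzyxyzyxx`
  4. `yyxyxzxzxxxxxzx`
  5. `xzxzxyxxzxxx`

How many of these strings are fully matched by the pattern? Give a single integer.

2

1 → match
2 → no match
3 → no match
4 → match
5 → no match
Total matched: 2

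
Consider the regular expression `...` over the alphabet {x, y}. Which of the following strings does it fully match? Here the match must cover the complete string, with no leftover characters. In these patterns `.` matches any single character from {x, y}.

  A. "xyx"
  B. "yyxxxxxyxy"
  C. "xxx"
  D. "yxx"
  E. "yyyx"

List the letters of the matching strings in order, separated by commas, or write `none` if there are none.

A, C, D

A. "xyx" → match
B. "yyxxxxxyxy" → no match
C. "xxx" → match
D. "yxx" → match
E. "yyyx" → no match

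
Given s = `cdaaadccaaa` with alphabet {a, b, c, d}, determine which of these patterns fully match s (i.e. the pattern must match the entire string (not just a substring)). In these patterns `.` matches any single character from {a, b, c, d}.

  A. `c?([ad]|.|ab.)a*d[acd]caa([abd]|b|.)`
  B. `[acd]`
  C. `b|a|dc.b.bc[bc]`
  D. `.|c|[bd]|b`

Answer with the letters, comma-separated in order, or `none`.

A → match
B → no match
C → no match
D → no match

A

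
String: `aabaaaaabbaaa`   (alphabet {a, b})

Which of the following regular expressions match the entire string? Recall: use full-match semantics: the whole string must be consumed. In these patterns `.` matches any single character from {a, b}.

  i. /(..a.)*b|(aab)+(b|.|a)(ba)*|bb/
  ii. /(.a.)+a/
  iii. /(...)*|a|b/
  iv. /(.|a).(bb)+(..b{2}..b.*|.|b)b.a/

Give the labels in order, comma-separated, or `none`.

i → no match
ii → match
iii → no match
iv → no match

ii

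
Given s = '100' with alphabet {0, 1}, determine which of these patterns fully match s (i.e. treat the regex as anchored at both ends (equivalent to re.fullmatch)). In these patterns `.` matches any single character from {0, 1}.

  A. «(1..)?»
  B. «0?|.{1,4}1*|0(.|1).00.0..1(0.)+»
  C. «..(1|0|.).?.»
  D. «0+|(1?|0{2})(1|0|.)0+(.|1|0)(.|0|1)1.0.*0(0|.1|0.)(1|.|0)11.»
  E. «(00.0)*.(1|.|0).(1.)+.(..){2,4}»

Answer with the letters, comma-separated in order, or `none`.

A, B

A → match
B → match
C → no match
D → no match
E → no match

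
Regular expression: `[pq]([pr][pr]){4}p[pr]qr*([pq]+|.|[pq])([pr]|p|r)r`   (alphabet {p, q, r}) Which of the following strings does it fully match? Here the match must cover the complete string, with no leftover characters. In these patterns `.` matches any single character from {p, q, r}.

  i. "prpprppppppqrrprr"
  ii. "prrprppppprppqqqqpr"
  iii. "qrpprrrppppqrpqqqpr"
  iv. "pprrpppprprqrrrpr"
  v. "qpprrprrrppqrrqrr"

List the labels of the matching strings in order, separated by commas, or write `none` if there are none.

i → match
ii → no match
iii → match
iv → match
v → match

i, iii, iv, v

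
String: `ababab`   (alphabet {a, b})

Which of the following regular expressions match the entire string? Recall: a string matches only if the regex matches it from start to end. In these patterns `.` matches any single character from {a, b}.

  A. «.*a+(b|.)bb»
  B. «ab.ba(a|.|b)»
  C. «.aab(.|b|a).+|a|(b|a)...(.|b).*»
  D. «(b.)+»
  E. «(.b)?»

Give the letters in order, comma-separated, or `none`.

B, C

A → no match — must end with `bb`
B → match
C → match
D → no match — must start with `b`
E → no match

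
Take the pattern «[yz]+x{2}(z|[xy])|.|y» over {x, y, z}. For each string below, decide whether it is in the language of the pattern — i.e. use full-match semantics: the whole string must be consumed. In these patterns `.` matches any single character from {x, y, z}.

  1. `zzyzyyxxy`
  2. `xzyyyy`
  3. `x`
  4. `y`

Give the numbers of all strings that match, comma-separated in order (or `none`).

1. `zzyzyyxxy` → match
2. `xzyyyy` → no match
3. `x` → match
4. `y` → match

1, 3, 4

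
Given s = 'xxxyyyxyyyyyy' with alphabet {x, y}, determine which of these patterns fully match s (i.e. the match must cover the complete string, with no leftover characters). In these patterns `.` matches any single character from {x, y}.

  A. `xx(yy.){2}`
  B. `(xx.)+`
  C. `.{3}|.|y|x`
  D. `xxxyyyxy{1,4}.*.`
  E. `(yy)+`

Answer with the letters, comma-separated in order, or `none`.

D

A → no match — must start with 'xxyy'
B → no match
C → no match
D → match
E → no match — must start with 'yy'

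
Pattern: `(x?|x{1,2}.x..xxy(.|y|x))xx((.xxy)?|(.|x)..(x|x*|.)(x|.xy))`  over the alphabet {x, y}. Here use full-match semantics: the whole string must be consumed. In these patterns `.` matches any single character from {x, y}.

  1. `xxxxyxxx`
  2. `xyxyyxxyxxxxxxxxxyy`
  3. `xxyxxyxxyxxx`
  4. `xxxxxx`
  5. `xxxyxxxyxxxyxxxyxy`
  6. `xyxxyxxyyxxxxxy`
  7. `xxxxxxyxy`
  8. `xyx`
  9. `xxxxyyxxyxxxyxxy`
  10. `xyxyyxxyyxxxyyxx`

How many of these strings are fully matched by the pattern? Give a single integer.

8

1 → match
2 → no match
3 → match
4 → match
5 → match
6 → match
7 → match
8 → no match
9 → match
10 → match
Total matched: 8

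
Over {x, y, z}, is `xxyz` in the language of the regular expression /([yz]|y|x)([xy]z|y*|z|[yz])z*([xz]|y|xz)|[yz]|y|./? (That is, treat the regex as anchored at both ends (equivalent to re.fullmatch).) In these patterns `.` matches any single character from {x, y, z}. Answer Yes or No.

No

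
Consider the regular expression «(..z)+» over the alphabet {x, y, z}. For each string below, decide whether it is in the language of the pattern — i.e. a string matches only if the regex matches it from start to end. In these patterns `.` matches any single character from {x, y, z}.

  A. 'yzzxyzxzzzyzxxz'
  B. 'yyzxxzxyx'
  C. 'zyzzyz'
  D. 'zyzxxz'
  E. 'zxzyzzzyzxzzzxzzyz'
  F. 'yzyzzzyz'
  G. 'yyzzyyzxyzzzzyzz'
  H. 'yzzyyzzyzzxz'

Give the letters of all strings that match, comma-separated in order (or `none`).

A → match
B → no match — must end with 'z'
C → match
D → match
E → match
F → no match
G → no match
H → match

A, C, D, E, H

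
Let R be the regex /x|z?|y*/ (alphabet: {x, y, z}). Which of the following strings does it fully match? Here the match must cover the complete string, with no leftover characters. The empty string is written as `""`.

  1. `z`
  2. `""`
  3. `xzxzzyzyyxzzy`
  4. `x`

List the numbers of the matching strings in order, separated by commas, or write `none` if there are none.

1, 2, 4

1 → match
2 → match
3 → no match
4 → match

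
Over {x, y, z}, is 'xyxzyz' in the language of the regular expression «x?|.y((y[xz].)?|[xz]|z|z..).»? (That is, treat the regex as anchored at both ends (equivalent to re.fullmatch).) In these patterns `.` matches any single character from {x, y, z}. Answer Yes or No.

No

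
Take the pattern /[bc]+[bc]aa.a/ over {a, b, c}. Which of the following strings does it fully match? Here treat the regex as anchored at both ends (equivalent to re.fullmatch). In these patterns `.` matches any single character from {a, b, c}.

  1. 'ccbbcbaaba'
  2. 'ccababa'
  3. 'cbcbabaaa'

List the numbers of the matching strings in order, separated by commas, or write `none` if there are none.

1

1 → match
2 → no match
3 → no match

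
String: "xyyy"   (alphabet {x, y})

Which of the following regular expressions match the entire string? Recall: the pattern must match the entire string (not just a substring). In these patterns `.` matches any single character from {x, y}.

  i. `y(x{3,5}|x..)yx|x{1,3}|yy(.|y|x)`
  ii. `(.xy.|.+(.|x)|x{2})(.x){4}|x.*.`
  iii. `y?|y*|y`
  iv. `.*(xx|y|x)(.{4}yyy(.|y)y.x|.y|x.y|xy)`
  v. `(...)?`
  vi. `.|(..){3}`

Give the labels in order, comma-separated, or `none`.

ii, iv

i → no match
ii → match
iii → no match
iv → match
v → no match
vi → no match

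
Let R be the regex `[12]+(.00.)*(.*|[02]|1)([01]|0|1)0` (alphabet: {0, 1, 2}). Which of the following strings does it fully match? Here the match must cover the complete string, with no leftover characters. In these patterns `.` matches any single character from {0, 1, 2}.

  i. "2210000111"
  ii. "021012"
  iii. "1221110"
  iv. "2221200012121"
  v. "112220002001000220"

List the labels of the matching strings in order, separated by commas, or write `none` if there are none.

iii

i. "2210000111" → no match — must end with "0"
ii. "021012" → no match — must end with "0"
iii. "1221110" → match
iv → no match — must end with "0"
v → no match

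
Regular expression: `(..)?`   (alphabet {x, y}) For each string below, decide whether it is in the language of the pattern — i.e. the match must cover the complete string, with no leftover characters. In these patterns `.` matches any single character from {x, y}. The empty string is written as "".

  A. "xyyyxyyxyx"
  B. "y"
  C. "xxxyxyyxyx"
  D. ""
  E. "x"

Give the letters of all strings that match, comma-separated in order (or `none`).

D

A → no match
B → no match
C → no match
D → match
E → no match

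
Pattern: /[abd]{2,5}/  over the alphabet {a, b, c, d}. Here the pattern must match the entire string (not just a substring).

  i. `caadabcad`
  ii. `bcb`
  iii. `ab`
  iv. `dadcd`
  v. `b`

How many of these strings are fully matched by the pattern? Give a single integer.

1

i. `caadabcad` → no match
ii. `bcb` → no match
iii. `ab` → match
iv. `dadcd` → no match
v. `b` → no match
Total matched: 1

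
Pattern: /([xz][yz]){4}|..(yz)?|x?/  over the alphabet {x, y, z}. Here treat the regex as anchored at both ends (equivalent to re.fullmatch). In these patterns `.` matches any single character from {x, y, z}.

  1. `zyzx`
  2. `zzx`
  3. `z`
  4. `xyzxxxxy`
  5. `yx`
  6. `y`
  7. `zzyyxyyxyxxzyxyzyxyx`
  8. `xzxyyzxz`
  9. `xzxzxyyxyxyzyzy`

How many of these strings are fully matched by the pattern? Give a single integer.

1

1. `zyzx` → no match
2. `zzx` → no match
3. `z` → no match
4. `xyzxxxxy` → no match
5. `yx` → match
6. `y` → no match
7 → no match
8. `xzxyyzxz` → no match
9 → no match
Total matched: 1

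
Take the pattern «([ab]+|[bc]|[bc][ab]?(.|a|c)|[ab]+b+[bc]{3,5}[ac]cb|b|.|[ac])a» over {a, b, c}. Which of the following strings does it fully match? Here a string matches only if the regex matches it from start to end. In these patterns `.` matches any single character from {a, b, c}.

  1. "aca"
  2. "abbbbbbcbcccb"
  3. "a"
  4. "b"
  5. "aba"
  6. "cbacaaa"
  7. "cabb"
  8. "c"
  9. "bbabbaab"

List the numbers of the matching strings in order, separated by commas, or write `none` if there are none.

1 → no match
2 → no match — must end with "a"
3 → no match
4 → no match — must end with "a"
5 → match
6 → no match
7 → no match — must end with "a"
8 → no match — must end with "a"
9 → no match — must end with "a"

5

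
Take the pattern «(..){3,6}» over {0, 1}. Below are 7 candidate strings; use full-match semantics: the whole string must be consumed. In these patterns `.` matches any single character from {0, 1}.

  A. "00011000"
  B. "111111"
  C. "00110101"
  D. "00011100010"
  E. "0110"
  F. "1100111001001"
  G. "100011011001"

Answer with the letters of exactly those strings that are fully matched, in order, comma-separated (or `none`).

A. "00011000" → match
B. "111111" → match
C. "00110101" → match
D. "00011100010" → no match
E. "0110" → no match
F → no match
G. "100011011001" → match

A, B, C, G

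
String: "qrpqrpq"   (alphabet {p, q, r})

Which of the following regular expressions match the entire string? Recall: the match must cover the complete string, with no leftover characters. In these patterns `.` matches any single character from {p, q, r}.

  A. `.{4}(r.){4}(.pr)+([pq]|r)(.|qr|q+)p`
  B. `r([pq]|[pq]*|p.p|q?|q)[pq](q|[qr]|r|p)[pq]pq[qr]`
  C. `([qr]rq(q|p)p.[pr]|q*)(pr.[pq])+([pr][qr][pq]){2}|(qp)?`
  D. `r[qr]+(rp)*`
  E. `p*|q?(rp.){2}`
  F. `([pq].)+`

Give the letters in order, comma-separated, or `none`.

A → no match — must end with "p"
B → no match — must start with "r"
C → no match
D → no match — must start with "r"
E → match
F → no match

E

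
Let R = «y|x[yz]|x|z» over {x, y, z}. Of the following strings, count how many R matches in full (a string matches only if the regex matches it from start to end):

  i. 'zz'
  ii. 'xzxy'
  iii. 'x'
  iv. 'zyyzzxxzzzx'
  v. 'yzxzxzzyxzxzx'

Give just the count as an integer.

1

i → no match
ii → no match
iii → match
iv → no match
v → no match
Total matched: 1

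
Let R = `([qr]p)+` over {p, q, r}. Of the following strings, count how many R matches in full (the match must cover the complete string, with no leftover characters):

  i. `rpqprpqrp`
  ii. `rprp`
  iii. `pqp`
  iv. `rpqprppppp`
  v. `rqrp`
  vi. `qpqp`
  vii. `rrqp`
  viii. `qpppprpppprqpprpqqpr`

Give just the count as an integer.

2

i → no match
ii → match
iii → no match
iv → no match
v → no match
vi → match
vii → no match
viii → no match — must end with `p`
Total matched: 2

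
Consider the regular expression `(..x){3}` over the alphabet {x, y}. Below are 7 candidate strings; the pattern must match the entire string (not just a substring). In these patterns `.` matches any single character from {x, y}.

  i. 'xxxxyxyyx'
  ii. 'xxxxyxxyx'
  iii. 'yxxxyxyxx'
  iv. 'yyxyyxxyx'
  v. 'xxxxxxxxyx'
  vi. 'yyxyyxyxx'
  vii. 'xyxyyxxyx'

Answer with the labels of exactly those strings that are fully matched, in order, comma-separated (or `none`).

i, ii, iii, iv, vi, vii

i → match
ii → match
iii → match
iv → match
v → no match
vi → match
vii → match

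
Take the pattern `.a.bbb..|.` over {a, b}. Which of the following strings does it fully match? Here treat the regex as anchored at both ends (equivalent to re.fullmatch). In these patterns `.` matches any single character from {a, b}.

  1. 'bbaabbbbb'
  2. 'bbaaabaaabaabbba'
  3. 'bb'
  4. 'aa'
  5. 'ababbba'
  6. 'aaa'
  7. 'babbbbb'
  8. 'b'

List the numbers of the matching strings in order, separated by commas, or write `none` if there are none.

8

1 → no match
2 → no match
3 → no match
4 → no match
5 → no match
6 → no match
7 → no match
8 → match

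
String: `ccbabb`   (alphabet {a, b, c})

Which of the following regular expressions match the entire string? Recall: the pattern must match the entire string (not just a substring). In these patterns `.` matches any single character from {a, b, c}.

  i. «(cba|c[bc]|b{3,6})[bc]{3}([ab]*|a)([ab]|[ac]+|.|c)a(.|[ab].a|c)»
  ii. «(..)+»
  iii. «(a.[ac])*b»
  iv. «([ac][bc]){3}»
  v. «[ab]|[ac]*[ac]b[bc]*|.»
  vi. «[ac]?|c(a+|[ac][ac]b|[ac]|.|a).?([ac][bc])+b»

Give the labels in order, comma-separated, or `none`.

ii, vi

i → no match
ii → match
iii → no match
iv → no match
v → no match
vi → match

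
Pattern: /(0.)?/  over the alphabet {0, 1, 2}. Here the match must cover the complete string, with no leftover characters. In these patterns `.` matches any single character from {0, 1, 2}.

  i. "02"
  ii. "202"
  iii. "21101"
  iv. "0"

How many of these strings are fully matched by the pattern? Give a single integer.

1

i → match
ii → no match
iii → no match
iv → no match
Total matched: 1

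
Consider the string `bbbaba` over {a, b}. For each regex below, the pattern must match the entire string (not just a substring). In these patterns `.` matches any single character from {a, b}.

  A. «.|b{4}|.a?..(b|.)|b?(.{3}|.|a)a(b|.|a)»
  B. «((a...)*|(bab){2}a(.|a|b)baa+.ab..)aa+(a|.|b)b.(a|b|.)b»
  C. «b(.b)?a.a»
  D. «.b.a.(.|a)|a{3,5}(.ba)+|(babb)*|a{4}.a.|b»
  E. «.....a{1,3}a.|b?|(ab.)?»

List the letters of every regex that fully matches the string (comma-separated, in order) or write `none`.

A → no match
B → no match — must end with `b`
C → match
D → match
E → no match

C, D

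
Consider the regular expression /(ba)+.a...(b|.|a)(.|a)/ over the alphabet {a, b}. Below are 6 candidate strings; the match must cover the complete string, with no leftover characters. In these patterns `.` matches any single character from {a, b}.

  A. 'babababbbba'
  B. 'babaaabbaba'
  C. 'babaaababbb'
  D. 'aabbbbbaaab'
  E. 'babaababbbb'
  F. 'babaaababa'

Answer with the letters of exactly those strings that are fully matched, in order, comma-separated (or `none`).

A → match
B → match
C → match
D → no match — must start with 'ba'
E → no match
F → no match

A, B, C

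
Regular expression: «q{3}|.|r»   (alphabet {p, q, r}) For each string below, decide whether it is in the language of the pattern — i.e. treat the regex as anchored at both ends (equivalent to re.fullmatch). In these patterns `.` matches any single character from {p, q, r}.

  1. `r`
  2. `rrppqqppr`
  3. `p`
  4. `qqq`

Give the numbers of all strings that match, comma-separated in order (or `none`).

1. `r` → match
2. `rrppqqppr` → no match
3. `p` → match
4. `qqq` → match

1, 3, 4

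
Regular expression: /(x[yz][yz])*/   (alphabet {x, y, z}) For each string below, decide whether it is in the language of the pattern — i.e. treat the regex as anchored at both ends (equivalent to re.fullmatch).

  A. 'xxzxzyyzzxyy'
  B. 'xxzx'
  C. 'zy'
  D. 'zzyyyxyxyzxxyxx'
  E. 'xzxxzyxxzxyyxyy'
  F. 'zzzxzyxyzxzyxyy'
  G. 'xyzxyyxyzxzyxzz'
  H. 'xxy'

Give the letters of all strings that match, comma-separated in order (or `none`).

G

A → no match
B → no match
C → no match
D → no match
E → no match
F → no match
G → match
H → no match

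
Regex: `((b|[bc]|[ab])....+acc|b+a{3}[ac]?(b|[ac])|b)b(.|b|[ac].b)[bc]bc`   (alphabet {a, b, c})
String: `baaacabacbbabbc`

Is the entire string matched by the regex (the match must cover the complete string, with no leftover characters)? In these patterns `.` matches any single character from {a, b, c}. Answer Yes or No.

No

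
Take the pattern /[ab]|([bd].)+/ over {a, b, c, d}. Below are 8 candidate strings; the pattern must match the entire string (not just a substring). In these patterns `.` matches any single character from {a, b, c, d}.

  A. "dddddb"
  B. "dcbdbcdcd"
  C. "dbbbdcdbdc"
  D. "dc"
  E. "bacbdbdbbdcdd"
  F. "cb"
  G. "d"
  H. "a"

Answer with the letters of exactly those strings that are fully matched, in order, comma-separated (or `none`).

A, C, D, H

A → match
B → no match
C → match
D → match
E → no match
F → no match
G → no match
H → match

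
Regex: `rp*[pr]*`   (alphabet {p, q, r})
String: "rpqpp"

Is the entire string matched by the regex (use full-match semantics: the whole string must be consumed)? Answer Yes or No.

No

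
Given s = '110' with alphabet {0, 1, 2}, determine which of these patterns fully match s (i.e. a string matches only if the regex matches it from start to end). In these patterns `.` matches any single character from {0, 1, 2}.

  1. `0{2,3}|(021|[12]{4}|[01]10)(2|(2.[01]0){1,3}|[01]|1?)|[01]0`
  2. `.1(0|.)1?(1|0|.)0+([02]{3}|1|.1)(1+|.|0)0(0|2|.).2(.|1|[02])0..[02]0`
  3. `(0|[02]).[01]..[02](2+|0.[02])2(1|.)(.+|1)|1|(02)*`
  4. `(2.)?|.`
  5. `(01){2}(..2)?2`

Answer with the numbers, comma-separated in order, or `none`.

1 → match
2 → no match
3 → no match
4 → no match
5 → no match — must start with '01'

1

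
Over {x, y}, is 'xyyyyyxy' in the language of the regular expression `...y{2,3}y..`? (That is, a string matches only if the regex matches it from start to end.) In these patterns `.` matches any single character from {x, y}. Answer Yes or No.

Yes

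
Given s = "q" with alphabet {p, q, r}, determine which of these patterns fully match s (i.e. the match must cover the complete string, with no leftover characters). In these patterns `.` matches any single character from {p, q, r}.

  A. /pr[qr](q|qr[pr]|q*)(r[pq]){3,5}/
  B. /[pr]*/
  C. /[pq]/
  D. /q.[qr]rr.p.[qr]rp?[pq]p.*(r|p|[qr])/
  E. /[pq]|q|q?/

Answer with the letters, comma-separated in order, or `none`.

A → no match — must start with "pr"
B → no match
C → match
D → no match
E → match

C, E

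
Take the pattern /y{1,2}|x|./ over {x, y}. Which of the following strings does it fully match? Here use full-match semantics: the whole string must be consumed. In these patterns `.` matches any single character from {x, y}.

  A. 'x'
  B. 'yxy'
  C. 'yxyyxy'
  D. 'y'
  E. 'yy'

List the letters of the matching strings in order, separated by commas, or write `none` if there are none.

A → match
B → no match
C → no match
D → match
E → match

A, D, E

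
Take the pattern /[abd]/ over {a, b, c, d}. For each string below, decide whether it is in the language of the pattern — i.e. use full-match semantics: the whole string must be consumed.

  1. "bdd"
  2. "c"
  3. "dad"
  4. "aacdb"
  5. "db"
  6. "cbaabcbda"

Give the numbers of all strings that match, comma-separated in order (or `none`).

1. "bdd" → no match
2. "c" → no match
3. "dad" → no match
4. "aacdb" → no match
5. "db" → no match
6. "cbaabcbda" → no match

none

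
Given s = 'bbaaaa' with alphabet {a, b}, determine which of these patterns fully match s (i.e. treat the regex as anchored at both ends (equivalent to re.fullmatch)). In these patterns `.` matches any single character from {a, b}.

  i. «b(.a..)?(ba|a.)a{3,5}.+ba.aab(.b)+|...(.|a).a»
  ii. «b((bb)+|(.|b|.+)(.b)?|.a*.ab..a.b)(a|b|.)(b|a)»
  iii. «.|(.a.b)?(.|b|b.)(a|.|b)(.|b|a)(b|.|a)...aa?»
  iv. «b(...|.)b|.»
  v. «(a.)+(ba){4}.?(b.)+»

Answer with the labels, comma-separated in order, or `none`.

i, ii

i → match
ii → match
iii → no match
iv → no match
v → no match — must start with 'a'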